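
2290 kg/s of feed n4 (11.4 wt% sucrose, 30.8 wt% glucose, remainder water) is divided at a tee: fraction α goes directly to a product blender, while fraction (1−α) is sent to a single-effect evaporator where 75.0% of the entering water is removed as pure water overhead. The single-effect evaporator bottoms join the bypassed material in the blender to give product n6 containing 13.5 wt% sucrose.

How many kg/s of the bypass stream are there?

1468 kg/s

All 2290×0.114 = 261.06 kg/s of sucrose reaches n6, so n6 = 261.06/0.135 = 1933.8 kg/s and vapour = 356.22 kg/s.
The evaporator receives (1−α)·2290 of feed at 0.578 water and removes 0.750 of that water:
0.750×0.578×(1−α)×2290 = 356.22
(1−α) = 356.22/992.71 = 0.3588;  α = 0.6412.
Bypass flow = 0.6412×2290 = 1468.3 kg/s.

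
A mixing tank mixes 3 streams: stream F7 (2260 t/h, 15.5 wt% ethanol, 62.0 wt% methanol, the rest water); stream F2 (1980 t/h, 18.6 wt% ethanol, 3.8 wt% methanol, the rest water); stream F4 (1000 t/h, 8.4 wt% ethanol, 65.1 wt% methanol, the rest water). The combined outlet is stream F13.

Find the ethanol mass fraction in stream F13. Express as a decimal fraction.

Total flow out = 2260 + 1980 + 1000 = 5240 t/h.
ethanol in = 2260×0.155 + 1980×0.186 + 1000×0.084 = 802.58 t/h.
ethanol mass fraction in F13 = 802.58/5240 = 0.1532.

0.1532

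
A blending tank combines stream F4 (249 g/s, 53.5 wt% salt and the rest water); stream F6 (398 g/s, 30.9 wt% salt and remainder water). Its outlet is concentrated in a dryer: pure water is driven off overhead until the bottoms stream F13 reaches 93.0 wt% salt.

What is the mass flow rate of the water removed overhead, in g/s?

371.5 g/s

salt entering = 249×0.535 + 398×0.309 = 256.2 g/s.
All salt reports to F13, so F13 = 256.2/0.930 = 275.48 g/s.
Total feed = 647 g/s; overhead = 647 − 275.48 = 371.52 g/s.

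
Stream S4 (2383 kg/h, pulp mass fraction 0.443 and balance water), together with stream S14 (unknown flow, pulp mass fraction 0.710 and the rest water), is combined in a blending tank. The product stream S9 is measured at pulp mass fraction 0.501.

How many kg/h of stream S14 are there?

Let S14 be the unknown flow. Total out = 2383 + S14.
pulp balance: 1055.7 + 0.710·S14 = 0.501·(2383 + S14)
(0.710 − 0.501)·S14 = 0.501×2383 − 1055.7 = 138.21
S14 = 138.21 / 0.209 = 661.31 kg/h

661.3 kg/h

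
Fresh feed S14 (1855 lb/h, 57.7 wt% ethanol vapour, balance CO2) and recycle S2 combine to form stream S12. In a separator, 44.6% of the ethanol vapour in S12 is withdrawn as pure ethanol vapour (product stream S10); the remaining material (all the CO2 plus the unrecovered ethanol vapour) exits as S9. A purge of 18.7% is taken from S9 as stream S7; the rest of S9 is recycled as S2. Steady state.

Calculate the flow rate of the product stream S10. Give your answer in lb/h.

ethanol vapour in S12: m_A = 1855×0.577 + (1−0.187)·(1−0.446)·m_A, so m_A = 1070.3/0.5496 = 1947.5 lb/h.
Product S10 = 0.446×1947.5 = 868.58 lb/h.

868.6 lb/h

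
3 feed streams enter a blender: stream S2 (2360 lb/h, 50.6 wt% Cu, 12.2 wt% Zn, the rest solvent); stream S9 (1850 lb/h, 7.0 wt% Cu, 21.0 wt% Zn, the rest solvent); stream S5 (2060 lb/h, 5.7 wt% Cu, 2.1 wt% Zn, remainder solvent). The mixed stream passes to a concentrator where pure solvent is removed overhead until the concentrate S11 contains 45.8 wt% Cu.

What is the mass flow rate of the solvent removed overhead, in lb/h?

3124 lb/h

Cu entering = 2360×0.506 + 1850×0.070 + 2060×0.057 = 1441.1 lb/h.
All Cu reports to S11, so S11 = 1441.1/0.458 = 3146.5 lb/h.
Total feed = 6270 lb/h; overhead = 6270 − 3146.5 = 3123.5 lb/h.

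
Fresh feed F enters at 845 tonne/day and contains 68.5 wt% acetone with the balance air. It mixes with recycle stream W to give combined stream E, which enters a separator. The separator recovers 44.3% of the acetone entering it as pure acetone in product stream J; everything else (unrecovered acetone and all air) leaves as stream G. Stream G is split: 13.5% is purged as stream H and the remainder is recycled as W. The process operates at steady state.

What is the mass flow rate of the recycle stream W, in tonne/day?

2244 tonne/day

air enters only via F and leaves only via the purge: 845×0.315 = 0.135×(air in G), and the separator passes all air, so air in E = air in G = 1971.7 tonne/day.
acetone in E: m_A = 845×0.685 + (1−0.135)·(1−0.443)·m_A, so m_A = 578.83/0.5182 = 1117 tonne/day.
G = (1−0.443)×1117 + 1971.7 = 2593.8 tonne/day.
Recycle W = (1−0.135)×2593.8 = 2243.7 tonne/day.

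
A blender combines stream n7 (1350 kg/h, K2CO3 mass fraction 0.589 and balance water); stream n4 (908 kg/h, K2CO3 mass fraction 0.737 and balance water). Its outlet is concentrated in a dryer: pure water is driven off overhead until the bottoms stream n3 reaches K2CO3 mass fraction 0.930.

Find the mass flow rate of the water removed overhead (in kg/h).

K2CO3 entering = 1350×0.589 + 908×0.737 = 1464.3 kg/h.
All K2CO3 reports to n3, so n3 = 1464.3/0.930 = 1574.6 kg/h.
Total feed = 2258 kg/h; overhead = 2258 − 1574.6 = 683.43 kg/h.

683.4 kg/h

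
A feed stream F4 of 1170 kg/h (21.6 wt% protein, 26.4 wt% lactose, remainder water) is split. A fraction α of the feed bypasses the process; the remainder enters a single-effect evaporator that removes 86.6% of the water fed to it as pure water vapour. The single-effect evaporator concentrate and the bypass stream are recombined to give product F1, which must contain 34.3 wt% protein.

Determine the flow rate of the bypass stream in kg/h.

208 kg/h

All 1170×0.216 = 252.72 kg/h of protein reaches F1, so F1 = 252.72/0.343 = 736.79 kg/h and vapour = 433.21 kg/h.
The evaporator receives (1−α)·1170 of feed at 0.520 water and removes 0.866 of that water:
0.866×0.520×(1−α)×1170 = 433.21
(1−α) = 433.21/526.87 = 0.8222;  α = 0.1778.
Bypass flow = 0.1778×1170 = 208 kg/h.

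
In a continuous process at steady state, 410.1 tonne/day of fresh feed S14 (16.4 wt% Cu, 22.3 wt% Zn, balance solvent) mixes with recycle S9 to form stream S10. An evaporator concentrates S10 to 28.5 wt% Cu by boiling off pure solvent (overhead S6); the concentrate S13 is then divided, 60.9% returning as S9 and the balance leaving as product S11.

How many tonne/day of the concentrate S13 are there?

603.5 tonne/day

Overall Cu balance (none leaves overhead): Cu in fresh feed = Cu in product, i.e. 410.1×0.164 = (1−0.609)·S13·0.285.
S13 = 67.256/(0.285×0.391) = 603.55 tonne/day.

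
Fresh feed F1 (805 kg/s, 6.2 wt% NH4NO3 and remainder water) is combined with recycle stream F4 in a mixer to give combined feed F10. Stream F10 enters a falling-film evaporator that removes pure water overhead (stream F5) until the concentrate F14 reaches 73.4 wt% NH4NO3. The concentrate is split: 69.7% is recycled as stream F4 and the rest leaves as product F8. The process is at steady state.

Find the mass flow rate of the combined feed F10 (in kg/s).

Overall NH4NO3 balance (none leaves overhead): NH4NO3 in fresh feed = NH4NO3 in product, i.e. 805×0.062 = (1−0.697)·F14·0.734.
F14 = 49.91/(0.734×0.303) = 224.41 kg/s.
Recycle F4 = 0.697×224.41 = 156.42 kg/s.
Combined feed F10 = 805 + 156.42 = 961.42 kg/s.

961.4 kg/s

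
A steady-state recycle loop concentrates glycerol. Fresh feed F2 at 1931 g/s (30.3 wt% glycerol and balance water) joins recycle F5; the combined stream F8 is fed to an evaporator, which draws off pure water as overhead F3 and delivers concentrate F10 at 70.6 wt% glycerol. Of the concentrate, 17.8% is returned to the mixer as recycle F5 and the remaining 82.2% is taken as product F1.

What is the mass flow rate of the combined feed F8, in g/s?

Overall glycerol balance (none leaves overhead): glycerol in fresh feed = glycerol in product, i.e. 1931×0.303 = (1−0.178)·F10·0.706.
F10 = 585.09/(0.706×0.822) = 1008.2 g/s.
Recycle F5 = 0.178×1008.2 = 179.46 g/s.
Combined feed F8 = 1931 + 179.46 = 2110.5 g/s.

2110 g/s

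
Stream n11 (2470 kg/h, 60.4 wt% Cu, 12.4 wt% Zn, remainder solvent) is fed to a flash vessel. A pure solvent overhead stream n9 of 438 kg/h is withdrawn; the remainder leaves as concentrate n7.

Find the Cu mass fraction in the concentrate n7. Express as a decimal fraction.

0.734

Cu is not removed: 2470×0.604 = 1491.9 kg/h of Cu enters n7.
Concentrate = 2470 − 438 = 2032 kg/h.
Mass fraction = 1491.9/2032 = 0.734.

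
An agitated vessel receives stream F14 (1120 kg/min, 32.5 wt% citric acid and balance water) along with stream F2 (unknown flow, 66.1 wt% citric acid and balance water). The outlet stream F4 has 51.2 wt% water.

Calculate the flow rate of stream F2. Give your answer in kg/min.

1055 kg/min

Let F2 be the unknown flow. Total out = 1120 + F2.
water balance: 756 + 0.339·F2 = 0.512·(1120 + F2)
(0.339 − 0.512)·F2 = 0.512×1120 − 756 = -182.56
F2 = -182.56 / -0.173 = 1055.3 kg/min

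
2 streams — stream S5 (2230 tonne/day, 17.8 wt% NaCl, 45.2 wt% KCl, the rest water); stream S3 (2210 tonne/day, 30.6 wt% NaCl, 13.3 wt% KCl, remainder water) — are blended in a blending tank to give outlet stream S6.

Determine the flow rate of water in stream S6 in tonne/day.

2065 tonne/day

water out = water in = 2230×0.370 + 2210×0.561 = 2064.9 tonne/day.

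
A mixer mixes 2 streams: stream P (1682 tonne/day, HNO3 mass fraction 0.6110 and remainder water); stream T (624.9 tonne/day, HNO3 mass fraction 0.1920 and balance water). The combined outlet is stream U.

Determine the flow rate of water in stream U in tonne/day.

water out = water in = 1682×0.389 + 624.9×0.808 = 1159.2 tonne/day.

1159 tonne/day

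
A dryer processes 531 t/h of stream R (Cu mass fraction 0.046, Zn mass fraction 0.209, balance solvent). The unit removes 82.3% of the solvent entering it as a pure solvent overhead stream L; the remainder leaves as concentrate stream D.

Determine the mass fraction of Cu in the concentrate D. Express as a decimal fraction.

0.119

Cu is not removed: 531×0.046 = 24.426 t/h of Cu enters D.
solvent entering = 531×0.745 = 395.59 t/h; overhead removed = 0.823×395.59 = 325.57 t/h.
Concentrate = 531 − 325.57 = 205.43 t/h.
Mass fraction = 24.426/205.43 = 0.119.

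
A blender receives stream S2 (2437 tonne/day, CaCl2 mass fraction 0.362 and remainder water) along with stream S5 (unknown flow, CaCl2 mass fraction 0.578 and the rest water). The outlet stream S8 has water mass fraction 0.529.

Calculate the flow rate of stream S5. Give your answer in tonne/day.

Let S5 be the unknown flow. Total out = 2437 + S5.
water balance: 1554.8 + 0.422·S5 = 0.529·(2437 + S5)
(0.422 − 0.529)·S5 = 0.529×2437 − 1554.8 = -265.63
S5 = -265.63 / -0.107 = 2482.6 tonne/day

2483 tonne/day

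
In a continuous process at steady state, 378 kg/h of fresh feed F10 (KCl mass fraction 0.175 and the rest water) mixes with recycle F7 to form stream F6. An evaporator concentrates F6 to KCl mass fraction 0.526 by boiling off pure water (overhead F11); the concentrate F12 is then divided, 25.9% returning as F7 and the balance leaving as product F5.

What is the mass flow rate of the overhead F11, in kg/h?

252.2 kg/h

Overall KCl balance (none leaves overhead): KCl in fresh feed = KCl in product, i.e. 378×0.175 = (1−0.259)·F12·0.526.
F12 = 66.15/(0.526×0.741) = 169.72 kg/h.
Recycle F7 = 0.259×169.72 = 43.957 kg/h.
Combined feed F6 = 378 + 43.957 = 421.96 kg/h.
Overhead F11 = F6 − F12 = 421.96 − 169.72 = 252.24 kg/h.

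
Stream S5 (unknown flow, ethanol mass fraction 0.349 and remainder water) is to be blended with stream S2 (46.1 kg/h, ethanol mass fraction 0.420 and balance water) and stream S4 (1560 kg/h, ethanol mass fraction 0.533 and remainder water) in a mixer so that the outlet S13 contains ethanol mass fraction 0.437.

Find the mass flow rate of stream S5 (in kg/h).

1693 kg/h

Let S5 be the unknown flow. Total out = 1606.1 + S5.
ethanol balance: 850.84 + 0.349·S5 = 0.437·(1606.1 + S5)
(0.349 − 0.437)·S5 = 0.437×1606.1 − 850.84 = -148.98
S5 = -148.98 / -0.088 = 1692.9 kg/h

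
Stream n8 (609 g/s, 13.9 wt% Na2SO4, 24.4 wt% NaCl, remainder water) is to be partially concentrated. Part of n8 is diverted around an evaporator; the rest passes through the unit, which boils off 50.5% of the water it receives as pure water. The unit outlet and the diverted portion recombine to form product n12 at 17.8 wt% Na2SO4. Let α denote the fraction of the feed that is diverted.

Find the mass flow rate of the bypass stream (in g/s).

All 609×0.139 = 84.651 g/s of Na2SO4 reaches n12, so n12 = 84.651/0.178 = 475.57 g/s and vapour = 133.43 g/s.
The evaporator receives (1−α)·609 of feed at 0.617 water and removes 0.505 of that water:
0.505×0.617×(1−α)×609 = 133.43
(1−α) = 133.43/189.76 = 0.7032;  α = 0.2968.
Bypass flow = 0.2968×609 = 180.76 g/s.

180.8 g/s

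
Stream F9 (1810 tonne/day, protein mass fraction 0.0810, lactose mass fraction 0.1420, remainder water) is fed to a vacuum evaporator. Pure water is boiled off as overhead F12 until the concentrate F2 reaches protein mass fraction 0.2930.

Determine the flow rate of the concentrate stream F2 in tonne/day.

protein is conserved: 1810×0.081 = 146.61 tonne/day all reports to the concentrate.
Concentrate = 146.61/(target fraction) = 500.38 tonne/day.

500.4 tonne/day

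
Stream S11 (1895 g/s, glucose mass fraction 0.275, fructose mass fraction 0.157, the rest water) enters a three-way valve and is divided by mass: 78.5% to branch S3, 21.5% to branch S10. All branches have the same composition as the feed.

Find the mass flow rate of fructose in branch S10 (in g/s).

Branch S10 total = 0.215×1895 = 407.43 g/s.
fructose in S10 = 0.157×407.43 = 63.966 g/s.

63.97 g/s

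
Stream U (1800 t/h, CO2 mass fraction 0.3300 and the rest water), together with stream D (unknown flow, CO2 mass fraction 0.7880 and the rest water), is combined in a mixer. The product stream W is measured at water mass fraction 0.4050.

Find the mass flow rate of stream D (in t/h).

Let D be the unknown flow. Total out = 1800 + D.
water balance: 1206 + 0.212·D = 0.405·(1800 + D)
(0.212 − 0.405)·D = 0.405×1800 − 1206 = -477
D = -477 / -0.193 = 2471.5 t/h

2472 t/h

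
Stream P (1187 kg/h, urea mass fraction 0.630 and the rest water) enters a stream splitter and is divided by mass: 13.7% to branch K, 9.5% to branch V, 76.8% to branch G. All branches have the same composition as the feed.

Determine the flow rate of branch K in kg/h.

162.6 kg/h

Branch K flow = 0.137×1187 = 162.62 kg/h.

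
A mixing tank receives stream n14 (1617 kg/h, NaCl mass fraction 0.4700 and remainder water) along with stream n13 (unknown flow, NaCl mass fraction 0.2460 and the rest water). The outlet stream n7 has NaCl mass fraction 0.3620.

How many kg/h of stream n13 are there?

1505 kg/h

Let n13 be the unknown flow. Total out = 1617 + n13.
NaCl balance: 759.99 + 0.246·n13 = 0.362·(1617 + n13)
(0.246 − 0.362)·n13 = 0.362×1617 − 759.99 = -174.64
n13 = -174.64 / -0.116 = 1505.5 kg/h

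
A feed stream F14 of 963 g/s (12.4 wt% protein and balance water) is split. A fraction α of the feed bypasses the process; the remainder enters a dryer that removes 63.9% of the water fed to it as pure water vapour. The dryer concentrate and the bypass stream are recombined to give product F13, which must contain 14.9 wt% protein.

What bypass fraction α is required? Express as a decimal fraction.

All 963×0.124 = 119.41 g/s of protein reaches F13, so F13 = 119.41/0.149 = 801.42 g/s and vapour = 161.58 g/s.
The evaporator receives (1−α)·963 of feed at 0.876 water and removes 0.639 of that water:
0.639×0.876×(1−α)×963 = 161.58
(1−α) = 161.58/539.05 = 0.2997;  α = 0.7003.

0.700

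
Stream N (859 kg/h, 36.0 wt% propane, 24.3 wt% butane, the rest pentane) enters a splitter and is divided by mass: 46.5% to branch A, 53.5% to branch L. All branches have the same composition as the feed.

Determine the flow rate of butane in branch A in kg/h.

97.06 kg/h

Branch A total = 0.465×859 = 399.44 kg/h.
butane in A = 0.243×399.44 = 97.063 kg/h.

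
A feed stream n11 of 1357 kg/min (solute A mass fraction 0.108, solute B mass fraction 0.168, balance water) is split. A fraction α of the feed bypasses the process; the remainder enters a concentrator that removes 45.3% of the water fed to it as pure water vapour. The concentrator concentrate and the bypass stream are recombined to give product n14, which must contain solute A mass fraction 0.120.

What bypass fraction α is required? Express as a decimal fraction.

All 1357×0.108 = 146.56 kg/min of solute A reaches n14, so n14 = 146.56/0.120 = 1221.3 kg/min and vapour = 135.7 kg/min.
The evaporator receives (1−α)·1357 of feed at 0.724 water and removes 0.453 of that water:
0.453×0.724×(1−α)×1357 = 135.7
(1−α) = 135.7/445.06 = 0.3049;  α = 0.6951.

0.695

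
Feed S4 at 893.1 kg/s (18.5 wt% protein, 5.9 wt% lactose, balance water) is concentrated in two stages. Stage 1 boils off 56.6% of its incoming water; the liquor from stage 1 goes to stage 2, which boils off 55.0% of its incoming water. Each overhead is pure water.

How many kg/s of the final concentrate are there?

water in feed = 893.1×0.756 = 675.18 kg/s.
After stage 1: water left = (1−0.566)×675.18 = 293.03; stream total = 510.95 kg/s.
After stage 2: water left = (1−0.550)×293.03 = 131.86; final concentrate = 349.78 kg/s.

349.8 kg/s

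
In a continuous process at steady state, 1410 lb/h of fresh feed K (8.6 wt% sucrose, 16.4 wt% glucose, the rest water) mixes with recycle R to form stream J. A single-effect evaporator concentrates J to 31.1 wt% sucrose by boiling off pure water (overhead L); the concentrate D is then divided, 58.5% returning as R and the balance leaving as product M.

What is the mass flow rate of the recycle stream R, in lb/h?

549.6 lb/h

Overall sucrose balance (none leaves overhead): sucrose in fresh feed = sucrose in product, i.e. 1410×0.086 = (1−0.585)·D·0.311.
D = 121.26/(0.311×0.415) = 939.53 lb/h.
Recycle R = 0.585×939.53 = 549.62 lb/h.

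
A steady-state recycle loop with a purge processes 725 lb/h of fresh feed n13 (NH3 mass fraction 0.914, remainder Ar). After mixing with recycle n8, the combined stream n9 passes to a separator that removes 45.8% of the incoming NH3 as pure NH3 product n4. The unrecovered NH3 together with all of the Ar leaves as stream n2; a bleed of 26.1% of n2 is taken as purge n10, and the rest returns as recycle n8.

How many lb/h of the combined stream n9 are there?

1344 lb/h

Ar enters only via n13 and leaves only via the purge: 725×0.086 = 0.261×(Ar in n2), and the separator passes all Ar, so Ar in n9 = Ar in n2 = 238.89 lb/h.
NH3 in n9: m_A = 725×0.914 + (1−0.261)·(1−0.458)·m_A, so m_A = 662.65/0.5995 = 1105.4 lb/h.
n9 = 1105.4 + 238.89 = 1344.3 lb/h.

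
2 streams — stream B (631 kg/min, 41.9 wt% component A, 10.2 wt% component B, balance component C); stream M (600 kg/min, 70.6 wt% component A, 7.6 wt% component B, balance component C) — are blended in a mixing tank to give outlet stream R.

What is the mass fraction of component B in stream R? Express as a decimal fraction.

Total flow out = 631 + 600 = 1231 kg/min.
component B in = 631×0.102 + 600×0.076 = 109.96 kg/min.
component B mass fraction in R = 109.96/1231 = 0.089.

0.089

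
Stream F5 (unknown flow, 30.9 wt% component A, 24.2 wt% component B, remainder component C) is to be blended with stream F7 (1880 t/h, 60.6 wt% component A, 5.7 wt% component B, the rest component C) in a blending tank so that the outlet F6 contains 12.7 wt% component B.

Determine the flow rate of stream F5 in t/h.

Let F5 be the unknown flow. Total out = 1880 + F5.
component B balance: 107.16 + 0.242·F5 = 0.127·(1880 + F5)
(0.242 − 0.127)·F5 = 0.127×1880 − 107.16 = 131.6
F5 = 131.6 / 0.115 = 1144.3 t/h

1144 t/h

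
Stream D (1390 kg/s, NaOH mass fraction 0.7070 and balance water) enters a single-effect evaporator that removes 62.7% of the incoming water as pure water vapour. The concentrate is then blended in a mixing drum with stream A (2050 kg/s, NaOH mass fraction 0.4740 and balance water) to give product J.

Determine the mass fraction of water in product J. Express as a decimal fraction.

Vapour removed = 0.627×0.293×1390 = 255.36 kg/s; concentrate = 1134.6 kg/s.
water reaching the mixer = 151.91 (from concentrate) + 2050×0.526 = 1230.2 kg/s.
Product flow = 1134.6 + 2050 = 3184.6 kg/s; water fraction = 0.3863.

0.3863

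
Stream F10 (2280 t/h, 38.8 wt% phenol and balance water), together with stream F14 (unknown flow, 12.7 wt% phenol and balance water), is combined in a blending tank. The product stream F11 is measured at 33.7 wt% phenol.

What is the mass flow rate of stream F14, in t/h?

Let F14 be the unknown flow. Total out = 2280 + F14.
phenol balance: 884.64 + 0.127·F14 = 0.337·(2280 + F14)
(0.127 − 0.337)·F14 = 0.337×2280 − 884.64 = -116.28
F14 = -116.28 / -0.210 = 553.71 t/h

553.7 t/h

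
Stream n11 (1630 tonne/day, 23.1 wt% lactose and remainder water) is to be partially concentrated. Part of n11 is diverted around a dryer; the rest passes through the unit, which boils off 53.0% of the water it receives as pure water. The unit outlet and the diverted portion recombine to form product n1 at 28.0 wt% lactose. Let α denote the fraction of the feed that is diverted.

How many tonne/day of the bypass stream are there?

All 1630×0.231 = 376.53 tonne/day of lactose reaches n1, so n1 = 376.53/0.280 = 1344.8 tonne/day and vapour = 285.25 tonne/day.
The evaporator receives (1−α)·1630 of feed at 0.769 water and removes 0.530 of that water:
0.530×0.769×(1−α)×1630 = 285.25
(1−α) = 285.25/664.34 = 0.4294;  α = 0.5706.
Bypass flow = 0.5706×1630 = 930.12 tonne/day.

930.1 tonne/day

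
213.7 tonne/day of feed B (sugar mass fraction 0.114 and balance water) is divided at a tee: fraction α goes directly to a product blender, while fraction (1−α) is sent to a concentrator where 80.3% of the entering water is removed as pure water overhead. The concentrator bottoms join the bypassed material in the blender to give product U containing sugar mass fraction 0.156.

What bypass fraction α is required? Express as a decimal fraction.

All 213.7×0.114 = 24.362 tonne/day of sugar reaches U, so U = 24.362/0.156 = 156.17 tonne/day and vapour = 57.535 tonne/day.
The evaporator receives (1−α)·213.7 of feed at 0.886 water and removes 0.803 of that water:
0.803×0.886×(1−α)×213.7 = 57.535
(1−α) = 57.535/152.04 = 0.3784;  α = 0.6216.

0.622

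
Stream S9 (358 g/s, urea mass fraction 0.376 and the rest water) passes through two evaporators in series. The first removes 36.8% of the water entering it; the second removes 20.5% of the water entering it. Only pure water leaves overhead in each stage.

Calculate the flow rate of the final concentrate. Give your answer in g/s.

water in feed = 358×0.624 = 223.39 g/s.
After stage 1: water left = (1−0.368)×223.39 = 141.18; stream total = 275.79 g/s.
After stage 2: water left = (1−0.205)×141.18 = 112.24; final concentrate = 246.85 g/s.

246.8 g/s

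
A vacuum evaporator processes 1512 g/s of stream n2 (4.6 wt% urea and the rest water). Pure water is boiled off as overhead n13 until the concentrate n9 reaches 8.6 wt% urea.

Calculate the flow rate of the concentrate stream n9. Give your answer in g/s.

808.7 g/s

urea is conserved: 1512×0.046 = 69.552 g/s all reports to the concentrate.
Concentrate = 69.552/(target fraction) = 808.74 g/s.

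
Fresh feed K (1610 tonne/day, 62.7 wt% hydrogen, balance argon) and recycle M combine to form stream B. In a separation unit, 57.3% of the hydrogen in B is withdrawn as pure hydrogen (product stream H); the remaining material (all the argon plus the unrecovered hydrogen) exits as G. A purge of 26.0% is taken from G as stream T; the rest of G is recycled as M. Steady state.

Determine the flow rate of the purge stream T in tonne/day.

argon enters only via K and leaves only via the purge: 1610×0.373 = 0.260×(argon in G), and the separation unit passes all argon, so argon in B = argon in G = 2309.7 tonne/day.
hydrogen in B: m_A = 1610×0.627 + (1−0.260)·(1−0.573)·m_A, so m_A = 1009.5/0.6840 = 1475.8 tonne/day.
G = (1−0.573)×1475.8 + 2309.7 = 2939.9 tonne/day.
Purge T = 0.260×2939.9 = 764.37 tonne/day.

764.4 tonne/day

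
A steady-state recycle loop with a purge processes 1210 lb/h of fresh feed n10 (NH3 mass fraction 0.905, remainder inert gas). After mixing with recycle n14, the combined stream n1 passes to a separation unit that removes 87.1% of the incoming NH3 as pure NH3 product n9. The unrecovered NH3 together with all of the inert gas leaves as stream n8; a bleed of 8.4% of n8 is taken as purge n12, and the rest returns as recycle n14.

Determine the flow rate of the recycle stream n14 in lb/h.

inert gas enters only via n10 and leaves only via the purge: 1210×0.095 = 0.084×(inert gas in n8), and the separation unit passes all inert gas, so inert gas in n1 = inert gas in n8 = 1368.5 lb/h.
NH3 in n1: m_A = 1210×0.905 + (1−0.084)·(1−0.871)·m_A, so m_A = 1095/0.8818 = 1241.8 lb/h.
n8 = (1−0.871)×1241.8 + 1368.5 = 1528.6 lb/h.
Recycle n14 = (1−0.084)×1528.6 = 1400.2 lb/h.

1400 lb/h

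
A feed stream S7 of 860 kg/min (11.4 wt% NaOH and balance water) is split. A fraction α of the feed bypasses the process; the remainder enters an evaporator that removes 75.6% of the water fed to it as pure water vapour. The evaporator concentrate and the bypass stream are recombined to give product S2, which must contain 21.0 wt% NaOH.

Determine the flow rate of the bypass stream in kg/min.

273.1 kg/min

All 860×0.114 = 98.04 kg/min of NaOH reaches S2, so S2 = 98.04/0.210 = 466.86 kg/min and vapour = 393.14 kg/min.
The evaporator receives (1−α)·860 of feed at 0.886 water and removes 0.756 of that water:
0.756×0.886×(1−α)×860 = 393.14
(1−α) = 393.14/576.04 = 0.6825;  α = 0.3175.
Bypass flow = 0.3175×860 = 273.06 kg/min.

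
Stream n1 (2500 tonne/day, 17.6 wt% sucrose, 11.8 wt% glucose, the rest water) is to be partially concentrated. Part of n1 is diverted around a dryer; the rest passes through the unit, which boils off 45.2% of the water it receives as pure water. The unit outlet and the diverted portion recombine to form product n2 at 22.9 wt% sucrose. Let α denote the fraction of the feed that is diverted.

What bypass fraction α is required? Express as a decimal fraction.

0.275

All 2500×0.176 = 440 tonne/day of sucrose reaches n2, so n2 = 440/0.229 = 1921.4 tonne/day and vapour = 578.6 tonne/day.
The evaporator receives (1−α)·2500 of feed at 0.706 water and removes 0.452 of that water:
0.452×0.706×(1−α)×2500 = 578.6
(1−α) = 578.6/797.78 = 0.7253;  α = 0.2747.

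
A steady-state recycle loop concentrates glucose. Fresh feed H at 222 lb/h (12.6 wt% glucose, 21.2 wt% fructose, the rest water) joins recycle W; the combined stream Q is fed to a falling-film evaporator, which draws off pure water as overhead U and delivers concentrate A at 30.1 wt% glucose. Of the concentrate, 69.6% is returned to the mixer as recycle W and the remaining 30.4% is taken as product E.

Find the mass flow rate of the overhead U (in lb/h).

Overall glucose balance (none leaves overhead): glucose in fresh feed = glucose in product, i.e. 222×0.126 = (1−0.696)·A·0.301.
A = 27.972/(0.301×0.304) = 305.69 lb/h.
Recycle W = 0.696×305.69 = 212.76 lb/h.
Combined feed Q = 222 + 212.76 = 434.76 lb/h.
Overhead U = Q − A = 434.76 − 305.69 = 129.07 lb/h.

129.1 lb/h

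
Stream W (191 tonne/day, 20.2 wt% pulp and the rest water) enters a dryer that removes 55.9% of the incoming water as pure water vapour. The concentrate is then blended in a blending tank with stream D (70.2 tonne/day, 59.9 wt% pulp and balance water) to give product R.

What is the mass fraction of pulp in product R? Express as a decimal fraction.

0.458

Vapour removed = 0.559×0.798×191 = 85.202 tonne/day; concentrate = 105.8 tonne/day.
pulp reaching the mixer = 38.582 (from concentrate) + 70.2×0.599 = 80.632 tonne/day.
Product flow = 105.8 + 70.2 = 176 tonne/day; pulp fraction = 0.458.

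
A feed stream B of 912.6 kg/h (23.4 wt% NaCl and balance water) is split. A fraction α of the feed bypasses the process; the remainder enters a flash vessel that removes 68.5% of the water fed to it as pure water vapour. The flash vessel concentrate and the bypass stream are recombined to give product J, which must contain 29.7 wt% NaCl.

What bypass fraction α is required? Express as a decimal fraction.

All 912.6×0.234 = 213.55 kg/h of NaCl reaches J, so J = 213.55/0.297 = 719.02 kg/h and vapour = 193.58 kg/h.
The evaporator receives (1−α)·912.6 of feed at 0.766 water and removes 0.685 of that water:
0.685×0.766×(1−α)×912.6 = 193.58
(1−α) = 193.58/478.85 = 0.4043;  α = 0.5957.

0.596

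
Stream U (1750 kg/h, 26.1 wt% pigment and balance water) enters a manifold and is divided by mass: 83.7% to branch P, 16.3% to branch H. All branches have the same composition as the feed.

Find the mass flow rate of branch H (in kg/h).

Branch H flow = 0.163×1750 = 285.25 kg/h.

285.2 kg/h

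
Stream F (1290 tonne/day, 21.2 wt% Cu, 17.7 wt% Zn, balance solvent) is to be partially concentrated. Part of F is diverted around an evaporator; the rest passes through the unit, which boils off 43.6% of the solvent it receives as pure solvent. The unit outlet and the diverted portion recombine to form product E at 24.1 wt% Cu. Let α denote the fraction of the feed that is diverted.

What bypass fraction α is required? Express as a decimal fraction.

All 1290×0.212 = 273.48 tonne/day of Cu reaches E, so E = 273.48/0.241 = 1134.8 tonne/day and vapour = 155.23 tonne/day.
The evaporator receives (1−α)·1290 of feed at 0.611 solvent and removes 0.436 of that solvent:
0.436×0.611×(1−α)×1290 = 155.23
(1−α) = 155.23/343.65 = 0.4517;  α = 0.5483.

0.548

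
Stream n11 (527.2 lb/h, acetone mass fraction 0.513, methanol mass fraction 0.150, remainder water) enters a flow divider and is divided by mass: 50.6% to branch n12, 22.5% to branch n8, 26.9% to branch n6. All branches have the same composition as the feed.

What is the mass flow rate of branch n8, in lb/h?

Branch n8 flow = 0.225×527.2 = 118.62 lb/h.

118.6 lb/h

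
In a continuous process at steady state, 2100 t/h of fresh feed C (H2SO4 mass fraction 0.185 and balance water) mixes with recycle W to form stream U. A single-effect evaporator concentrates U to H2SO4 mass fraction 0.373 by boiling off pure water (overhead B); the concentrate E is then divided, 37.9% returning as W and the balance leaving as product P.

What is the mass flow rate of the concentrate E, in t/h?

Overall H2SO4 balance (none leaves overhead): H2SO4 in fresh feed = H2SO4 in product, i.e. 2100×0.185 = (1−0.379)·E·0.373.
E = 388.5/(0.373×0.621) = 1677.2 t/h.

1677 t/h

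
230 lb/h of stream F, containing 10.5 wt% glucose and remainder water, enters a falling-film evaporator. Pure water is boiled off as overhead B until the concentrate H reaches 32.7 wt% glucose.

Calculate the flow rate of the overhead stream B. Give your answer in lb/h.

glucose is conserved: 230×0.105 = 24.15 lb/h all reports to the concentrate.
Concentrate = 24.15/(target fraction) = 73.853 lb/h.
Overhead = 230 − 73.853 = 156.15 lb/h.

156.1 lb/h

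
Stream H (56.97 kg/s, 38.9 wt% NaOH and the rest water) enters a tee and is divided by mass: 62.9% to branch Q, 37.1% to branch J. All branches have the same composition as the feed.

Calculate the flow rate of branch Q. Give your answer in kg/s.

Branch Q flow = 0.629×56.97 = 35.834 kg/s.

35.83 kg/s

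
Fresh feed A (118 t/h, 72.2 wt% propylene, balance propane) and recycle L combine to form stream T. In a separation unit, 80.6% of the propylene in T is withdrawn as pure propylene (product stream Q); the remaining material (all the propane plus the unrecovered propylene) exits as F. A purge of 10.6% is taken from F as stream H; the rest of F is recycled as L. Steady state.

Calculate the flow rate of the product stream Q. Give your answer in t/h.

propylene in T: m_A = 118×0.722 + (1−0.106)·(1−0.806)·m_A, so m_A = 85.196/0.8266 = 103.07 t/h.
Product Q = 0.806×103.07 = 83.076 t/h.

83.08 t/h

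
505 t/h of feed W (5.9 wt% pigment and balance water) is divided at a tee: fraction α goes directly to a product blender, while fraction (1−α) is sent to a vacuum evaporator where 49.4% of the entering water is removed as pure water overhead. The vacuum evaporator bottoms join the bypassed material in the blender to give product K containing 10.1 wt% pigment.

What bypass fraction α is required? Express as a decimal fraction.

All 505×0.059 = 29.795 t/h of pigment reaches K, so K = 29.795/0.101 = 295 t/h and vapour = 210 t/h.
The evaporator receives (1−α)·505 of feed at 0.941 water and removes 0.494 of that water:
0.494×0.941×(1−α)×505 = 210
(1−α) = 210/234.75 = 0.8946;  α = 0.1054.

0.105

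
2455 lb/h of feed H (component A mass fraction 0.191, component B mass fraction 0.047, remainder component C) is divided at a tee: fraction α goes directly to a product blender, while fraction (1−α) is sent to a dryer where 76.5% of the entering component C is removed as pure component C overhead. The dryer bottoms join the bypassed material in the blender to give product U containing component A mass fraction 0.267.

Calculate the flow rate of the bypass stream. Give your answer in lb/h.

All 2455×0.191 = 468.91 lb/h of component A reaches U, so U = 468.91/0.267 = 1756.2 lb/h and vapour = 698.8 lb/h.
The evaporator receives (1−α)·2455 of feed at 0.762 component C and removes 0.765 of that component C:
0.765×0.762×(1−α)×2455 = 698.8
(1−α) = 698.8/1431.1 = 0.4883;  α = 0.5117.
Bypass flow = 0.5117×2455 = 1256.2 lb/h.

1256 lb/h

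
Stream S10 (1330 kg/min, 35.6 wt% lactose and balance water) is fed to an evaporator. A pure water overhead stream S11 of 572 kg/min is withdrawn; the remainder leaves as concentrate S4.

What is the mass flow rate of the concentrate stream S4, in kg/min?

Concentrate = 1330 − 572 = 758 kg/min.

758 kg/min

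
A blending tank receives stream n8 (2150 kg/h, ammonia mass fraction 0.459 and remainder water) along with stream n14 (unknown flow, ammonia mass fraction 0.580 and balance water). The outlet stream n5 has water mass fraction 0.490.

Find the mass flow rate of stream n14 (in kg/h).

1566 kg/h

Let n14 be the unknown flow. Total out = 2150 + n14.
water balance: 1163.2 + 0.420·n14 = 0.490·(2150 + n14)
(0.420 − 0.490)·n14 = 0.490×2150 − 1163.2 = -109.65
n14 = -109.65 / -0.070 = 1566.4 kg/h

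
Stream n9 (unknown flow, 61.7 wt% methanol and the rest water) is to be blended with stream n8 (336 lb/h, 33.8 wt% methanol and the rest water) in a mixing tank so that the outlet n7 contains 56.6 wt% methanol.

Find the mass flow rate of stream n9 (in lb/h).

Let n9 be the unknown flow. Total out = 336 + n9.
methanol balance: 113.57 + 0.617·n9 = 0.566·(336 + n9)
(0.617 − 0.566)·n9 = 0.566×336 − 113.57 = 76.608
n9 = 76.608 / 0.051 = 1502.1 lb/h

1502 lb/h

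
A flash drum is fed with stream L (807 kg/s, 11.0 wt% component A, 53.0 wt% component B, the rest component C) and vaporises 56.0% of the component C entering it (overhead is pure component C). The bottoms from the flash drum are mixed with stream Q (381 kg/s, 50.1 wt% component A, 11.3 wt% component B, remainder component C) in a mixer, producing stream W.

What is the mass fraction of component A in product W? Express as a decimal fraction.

0.2727

Vapour removed = 0.560×0.360×807 = 162.69 kg/s; concentrate = 644.31 kg/s.
component A reaching the mixer = 88.77 (from concentrate) + 381×0.501 = 279.65 kg/s.
Product flow = 644.31 + 381 = 1025.3 kg/s; component A fraction = 0.2727.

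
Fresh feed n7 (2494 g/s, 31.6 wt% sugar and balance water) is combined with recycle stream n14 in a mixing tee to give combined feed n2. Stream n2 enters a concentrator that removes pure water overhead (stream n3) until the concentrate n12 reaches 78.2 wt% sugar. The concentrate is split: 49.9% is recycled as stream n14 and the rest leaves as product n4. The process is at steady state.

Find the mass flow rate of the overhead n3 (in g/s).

Overall sugar balance (none leaves overhead): sugar in fresh feed = sugar in product, i.e. 2494×0.316 = (1−0.499)·n12·0.782.
n12 = 788.1/(0.782×0.501) = 2011.6 g/s.
Recycle n14 = 0.499×2011.6 = 1003.8 g/s.
Combined feed n2 = 2494 + 1003.8 = 3497.8 g/s.
Overhead n3 = n2 − n12 = 3497.8 − 2011.6 = 1486.2 g/s.

1486 g/s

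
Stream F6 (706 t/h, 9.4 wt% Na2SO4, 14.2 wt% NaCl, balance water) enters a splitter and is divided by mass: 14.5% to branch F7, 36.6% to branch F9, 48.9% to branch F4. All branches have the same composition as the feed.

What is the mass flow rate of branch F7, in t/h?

102.4 t/h

Branch F7 flow = 0.145×706 = 102.37 t/h.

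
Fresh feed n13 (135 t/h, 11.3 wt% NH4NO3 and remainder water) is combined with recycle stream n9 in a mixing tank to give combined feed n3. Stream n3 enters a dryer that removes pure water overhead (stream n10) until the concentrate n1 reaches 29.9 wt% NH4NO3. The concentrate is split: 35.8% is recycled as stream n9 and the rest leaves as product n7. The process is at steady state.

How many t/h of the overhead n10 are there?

83.98 t/h

Overall NH4NO3 balance (none leaves overhead): NH4NO3 in fresh feed = NH4NO3 in product, i.e. 135×0.113 = (1−0.358)·n1·0.299.
n1 = 15.255/(0.299×0.642) = 79.471 t/h.
Recycle n9 = 0.358×79.471 = 28.45 t/h.
Combined feed n3 = 135 + 28.45 = 163.45 t/h.
Overhead n10 = n3 − n1 = 163.45 − 79.471 = 83.98 t/h.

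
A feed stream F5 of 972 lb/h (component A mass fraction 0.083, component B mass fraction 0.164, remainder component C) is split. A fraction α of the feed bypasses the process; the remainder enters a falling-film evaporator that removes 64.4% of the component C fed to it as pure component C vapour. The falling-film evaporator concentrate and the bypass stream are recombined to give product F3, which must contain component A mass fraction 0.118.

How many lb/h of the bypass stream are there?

377.5 lb/h

All 972×0.083 = 80.676 lb/h of component A reaches F3, so F3 = 80.676/0.118 = 683.69 lb/h and vapour = 288.31 lb/h.
The evaporator receives (1−α)·972 of feed at 0.753 component C and removes 0.644 of that component C:
0.644×0.753×(1−α)×972 = 288.31
(1−α) = 288.31/471.35 = 0.6117;  α = 0.3883.
Bypass flow = 0.3883×972 = 377.47 lb/h.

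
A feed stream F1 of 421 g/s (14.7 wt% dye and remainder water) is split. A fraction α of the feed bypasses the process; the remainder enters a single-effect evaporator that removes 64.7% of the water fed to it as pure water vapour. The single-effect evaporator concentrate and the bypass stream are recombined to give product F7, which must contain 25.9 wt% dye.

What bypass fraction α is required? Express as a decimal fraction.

All 421×0.147 = 61.887 g/s of dye reaches F7, so F7 = 61.887/0.259 = 238.95 g/s and vapour = 182.05 g/s.
The evaporator receives (1−α)·421 of feed at 0.853 water and removes 0.647 of that water:
0.647×0.853×(1−α)×421 = 182.05
(1−α) = 182.05/232.35 = 0.7835;  α = 0.2165.

0.216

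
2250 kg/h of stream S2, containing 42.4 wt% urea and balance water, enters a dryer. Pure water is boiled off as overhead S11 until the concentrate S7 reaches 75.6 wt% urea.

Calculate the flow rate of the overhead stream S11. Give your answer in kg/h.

988.1 kg/h

urea is conserved: 2250×0.424 = 954 kg/h all reports to the concentrate.
Concentrate = 954/(target fraction) = 1261.9 kg/h.
Overhead = 2250 − 1261.9 = 988.1 kg/h.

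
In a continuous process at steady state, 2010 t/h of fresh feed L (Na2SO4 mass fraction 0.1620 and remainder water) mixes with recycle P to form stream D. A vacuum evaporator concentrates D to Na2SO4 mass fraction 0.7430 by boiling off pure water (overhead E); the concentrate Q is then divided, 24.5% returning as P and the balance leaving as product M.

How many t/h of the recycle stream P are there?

Overall Na2SO4 balance (none leaves overhead): Na2SO4 in fresh feed = Na2SO4 in product, i.e. 2010×0.162 = (1−0.245)·Q·0.743.
Q = 325.62/(0.743×0.755) = 580.46 t/h.
Recycle P = 0.245×580.46 = 142.21 t/h.

142.2 t/h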